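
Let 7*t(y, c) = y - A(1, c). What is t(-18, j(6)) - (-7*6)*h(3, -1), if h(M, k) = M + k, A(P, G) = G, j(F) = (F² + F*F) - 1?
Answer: 499/7 ≈ 71.286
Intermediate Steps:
j(F) = -1 + 2*F² (j(F) = (F² + F²) - 1 = 2*F² - 1 = -1 + 2*F²)
t(y, c) = -c/7 + y/7 (t(y, c) = (y - c)/7 = -c/7 + y/7)
t(-18, j(6)) - (-7*6)*h(3, -1) = (-(-1 + 2*6²)/7 + (⅐)*(-18)) - (-7*6)*(3 - 1) = (-(-1 + 2*36)/7 - 18/7) - (-42)*2 = (-(-1 + 72)/7 - 18/7) - 1*(-84) = (-⅐*71 - 18/7) + 84 = (-71/7 - 18/7) + 84 = -89/7 + 84 = 499/7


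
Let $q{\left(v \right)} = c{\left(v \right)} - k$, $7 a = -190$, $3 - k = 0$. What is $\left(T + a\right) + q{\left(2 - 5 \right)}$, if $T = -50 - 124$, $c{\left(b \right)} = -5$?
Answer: $- \frac{1464}{7} \approx -209.14$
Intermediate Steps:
$k = 3$ ($k = 3 - 0 = 3 + 0 = 3$)
$a = - \frac{190}{7}$ ($a = \frac{1}{7} \left(-190\right) = - \frac{190}{7} \approx -27.143$)
$T = -174$
$q{\left(v \right)} = -8$ ($q{\left(v \right)} = -5 - 3 = -8$)
$\left(T + a\right) + q{\left(2 - 5 \right)} = \left(-174 - \frac{190}{7}\right) - 8 = - \frac{1408}{7} - 8 = - \frac{1464}{7}$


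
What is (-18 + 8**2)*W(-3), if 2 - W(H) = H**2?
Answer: -322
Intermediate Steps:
W(H) = 2 - H**2
(-18 + 8**2)*W(-3) = (-18 + 8**2)*(2 - 1*(-3)**2) = (-18 + 64)*(2 - 1*9) = 46*(2 - 9) = 46*(-7) = -322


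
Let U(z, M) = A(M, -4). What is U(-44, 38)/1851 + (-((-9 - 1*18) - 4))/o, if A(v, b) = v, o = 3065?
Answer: 173851/5673315 ≈ 0.030644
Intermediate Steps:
U(z, M) = M
U(-44, 38)/1851 + (-((-9 - 1*18) - 4))/o = 38/1851 - ((-9 - 1*18) - 4)/3065 = 38*(1/1851) - ((-9 - 18) - 4)*(1/3065) = 38/1851 - (-27 - 4)*(1/3065) = 38/1851 - 1*(-31)*(1/3065) = 38/1851 + 31*(1/3065) = 38/1851 + 31/3065 = 173851/5673315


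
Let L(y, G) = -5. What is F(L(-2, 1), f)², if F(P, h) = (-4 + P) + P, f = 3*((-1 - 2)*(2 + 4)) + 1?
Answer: 196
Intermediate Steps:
f = -53 (f = 3*(-3*6) + 1 = 3*(-18) + 1 = -54 + 1 = -53)
F(P, h) = -4 + 2*P
F(L(-2, 1), f)² = (-4 + 2*(-5))² = (-4 - 10)² = (-14)² = 196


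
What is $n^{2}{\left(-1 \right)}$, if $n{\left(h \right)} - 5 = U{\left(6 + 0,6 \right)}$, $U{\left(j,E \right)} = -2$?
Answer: $9$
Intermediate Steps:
$n{\left(h \right)} = 3$ ($n{\left(h \right)} = 5 - 2 = 3$)
$n^{2}{\left(-1 \right)} = 3^{2} = 9$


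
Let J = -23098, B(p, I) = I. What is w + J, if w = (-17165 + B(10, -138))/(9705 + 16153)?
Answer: -597285387/25858 ≈ -23099.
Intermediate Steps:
w = -17303/25858 (w = (-17165 - 138)/(9705 + 16153) = -17303/25858 ≈ -0.66915)
w + J = -17303/25858 - 23098 = -597285387/25858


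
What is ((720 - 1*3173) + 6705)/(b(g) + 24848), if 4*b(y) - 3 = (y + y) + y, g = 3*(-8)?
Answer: 17008/99323 ≈ 0.17124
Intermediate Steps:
g = -24
b(y) = 3/4 + 3*y/4 (b(y) = 3/4 + ((y + y) + y)/4 = 3/4 + (2*y + y)/4 = 3/4 + (3*y)/4 = 3/4 + 3*y/4)
((720 - 1*3173) + 6705)/(b(g) + 24848) = ((720 - 1*3173) + 6705)/((3/4 + (3/4)*(-24)) + 24848) = ((720 - 3173) + 6705)/((3/4 - 18) + 24848) = (-2453 + 6705)/(-69/4 + 24848) = 4252/(99323/4) = 4252*(4/99323) = 17008/99323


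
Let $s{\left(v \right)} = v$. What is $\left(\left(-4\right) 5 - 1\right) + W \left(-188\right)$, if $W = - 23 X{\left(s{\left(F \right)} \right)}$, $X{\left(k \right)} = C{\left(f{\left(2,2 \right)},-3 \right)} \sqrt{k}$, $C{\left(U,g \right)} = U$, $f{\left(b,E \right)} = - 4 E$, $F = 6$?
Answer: $-21 - 34592 \sqrt{6} \approx -84754.0$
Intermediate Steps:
$X{\left(k \right)} = - 8 \sqrt{k}$ ($X{\left(k \right)} = \left(-4\right) 2 \sqrt{k} = - 8 \sqrt{k}$)
$W = 184 \sqrt{6}$ ($W = - 23 \left(- 8 \sqrt{6}\right) = 184 \sqrt{6} \approx 450.71$)
$\left(\left(-4\right) 5 - 1\right) + W \left(-188\right) = \left(\left(-4\right) 5 - 1\right) + 184 \sqrt{6} \left(-188\right) = \left(-20 - 1\right) - 34592 \sqrt{6} = -21 - 34592 \sqrt{6}$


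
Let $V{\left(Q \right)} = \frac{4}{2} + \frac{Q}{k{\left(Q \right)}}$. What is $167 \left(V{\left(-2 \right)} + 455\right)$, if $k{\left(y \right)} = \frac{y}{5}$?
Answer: $77154$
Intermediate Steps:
$k{\left(y \right)} = \frac{y}{5}$ ($k{\left(y \right)} = y \frac{1}{5} = \frac{y}{5}$)
$V{\left(Q \right)} = 7$ ($V{\left(Q \right)} = \frac{4}{2} + \frac{Q}{\frac{1}{5} Q} = 4 \cdot \frac{1}{2} + Q \frac{5}{Q} = 2 + 5 = 7$)
$167 \left(V{\left(-2 \right)} + 455\right) = 167 \left(7 + 455\right) = 167 \cdot 462 = 77154$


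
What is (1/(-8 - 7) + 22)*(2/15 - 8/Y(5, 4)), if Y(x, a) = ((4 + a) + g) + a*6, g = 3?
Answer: -94/45 ≈ -2.0889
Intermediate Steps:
Y(x, a) = 7 + 7*a (Y(x, a) = ((4 + a) + 3) + a*6 = (7 + a) + 6*a = 7 + 7*a)
(1/(-8 - 7) + 22)*(2/15 - 8/Y(5, 4)) = (1/(-8 - 7) + 22)*(2/15 - 8/(7 + 7*4)) = (1/(-15) + 22)*(2*(1/15) - 8/(7 + 28)) = (-1/15 + 22)*(2/15 - 8/35) = 329*(2/15 - 8*1/35)/15 = 329*(2/15 - 8/35)/15 = (329/15)*(-2/21) = -94/45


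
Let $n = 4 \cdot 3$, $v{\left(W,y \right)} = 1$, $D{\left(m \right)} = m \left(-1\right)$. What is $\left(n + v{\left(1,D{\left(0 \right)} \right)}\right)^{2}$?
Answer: $169$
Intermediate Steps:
$D{\left(m \right)} = - m$
$n = 12$
$\left(n + v{\left(1,D{\left(0 \right)} \right)}\right)^{2} = \left(12 + 1\right)^{2} = 13^{2} = 169$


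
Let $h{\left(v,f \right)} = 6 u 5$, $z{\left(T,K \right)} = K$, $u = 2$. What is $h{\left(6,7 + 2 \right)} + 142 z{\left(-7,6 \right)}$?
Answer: $912$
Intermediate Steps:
$h{\left(v,f \right)} = 60$ ($h{\left(v,f \right)} = 6 \cdot 2 \cdot 5 = 12 \cdot 5 = 60$)
$h{\left(6,7 + 2 \right)} + 142 z{\left(-7,6 \right)} = 60 + 142 \cdot 6 = 60 + 852 = 912$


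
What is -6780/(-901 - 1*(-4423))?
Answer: -1130/587 ≈ -1.9250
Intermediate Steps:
-6780/(-901 - 1*(-4423)) = -6780/(-901 + 4423) = -6780/3522 = -6780*1/3522 = -1130/587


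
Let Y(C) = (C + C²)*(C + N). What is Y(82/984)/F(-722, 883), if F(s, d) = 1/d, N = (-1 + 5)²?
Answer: 2215447/1728 ≈ 1282.1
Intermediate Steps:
N = 16 (N = 4² = 16)
Y(C) = (16 + C)*(C + C²) (Y(C) = (C + C²)*(C + 16) = (C + C²)*(16 + C) = (16 + C)*(C + C²))
Y(82/984)/F(-722, 883) = ((82/984)*(16 + (82/984)² + 17*(82/984)))/(1/883) = ((82*(1/984))*(16 + (82*(1/984))² + 17*(82*(1/984))))/(1/883) = ((16 + (1/12)² + 17*(1/12))/12)*883 = ((16 + 1/144 + 17/12)/12)*883 = ((1/12)*(2509/144))*883 = (2509/1728)*883 = 2215447/1728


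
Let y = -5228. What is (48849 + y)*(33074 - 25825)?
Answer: 316208629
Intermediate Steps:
(48849 + y)*(33074 - 25825) = (48849 - 5228)*(33074 - 25825) = 43621*7249 = 316208629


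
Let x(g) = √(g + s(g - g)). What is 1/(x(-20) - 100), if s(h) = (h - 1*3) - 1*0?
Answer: -100/10023 - I*√23/10023 ≈ -0.0099771 - 0.00047848*I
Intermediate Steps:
s(h) = -3 + h (s(h) = (h - 3) + 0 = (-3 + h) + 0 = -3 + h)
x(g) = √(-3 + g) (x(g) = √(g + (-3 + (g - g))) = √(g + (-3 + 0)) = √(g - 3) = √(-3 + g))
1/(x(-20) - 100) = 1/(√(-3 - 20) - 100) = 1/(√(-23) - 100) = 1/(I*√23 - 100) = 1/(-100 + I*√23)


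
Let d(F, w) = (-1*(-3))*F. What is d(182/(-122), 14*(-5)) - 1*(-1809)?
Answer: 110076/61 ≈ 1804.5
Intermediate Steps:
d(F, w) = 3*F
d(182/(-122), 14*(-5)) - 1*(-1809) = 3*(182/(-122)) - 1*(-1809) = 3*(182*(-1/122)) + 1809 = 3*(-91/61) + 1809 = -273/61 + 1809 = 110076/61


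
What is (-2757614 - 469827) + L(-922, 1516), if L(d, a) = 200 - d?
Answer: -3226319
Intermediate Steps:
(-2757614 - 469827) + L(-922, 1516) = (-2757614 - 469827) + (200 - 1*(-922)) = -3227441 + (200 + 922) = -3227441 + 1122 = -3226319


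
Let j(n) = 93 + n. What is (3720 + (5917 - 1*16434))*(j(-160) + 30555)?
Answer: -207226936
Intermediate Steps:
(3720 + (5917 - 1*16434))*(j(-160) + 30555) = (3720 + (5917 - 1*16434))*((93 - 160) + 30555) = (3720 + (5917 - 16434))*(-67 + 30555) = (3720 - 10517)*30488 = -6797*30488 = -207226936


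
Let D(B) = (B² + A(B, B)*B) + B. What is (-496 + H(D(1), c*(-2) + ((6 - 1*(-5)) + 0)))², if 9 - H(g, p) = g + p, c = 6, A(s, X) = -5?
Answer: 233289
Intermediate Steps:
D(B) = B² - 4*B (D(B) = (B² - 5*B) + B = B² - 4*B)
H(g, p) = 9 - g - p (H(g, p) = 9 - (g + p) = 9 + (-g - p) = 9 - g - p)
(-496 + H(D(1), c*(-2) + ((6 - 1*(-5)) + 0)))² = (-496 + (9 - (-4 + 1) - (6*(-2) + ((6 - 1*(-5)) + 0))))² = (-496 + (9 - (-3) - (-12 + ((6 + 5) + 0))))² = (-496 + (9 - 1*(-3) - (-12 + (11 + 0))))² = (-496 + (9 + 3 - (-12 + 11)))² = (-496 + (9 + 3 - 1*(-1)))² = (-496 + (9 + 3 + 1))² = (-496 + 13)² = (-483)² = 233289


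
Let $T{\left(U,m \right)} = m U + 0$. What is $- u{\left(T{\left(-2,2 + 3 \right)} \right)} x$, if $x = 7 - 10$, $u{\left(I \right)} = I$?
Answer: $-30$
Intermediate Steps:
$T{\left(U,m \right)} = U m$ ($T{\left(U,m \right)} = U m + 0 = U m$)
$x = -3$ ($x = 7 - 10 = -3$)
$- u{\left(T{\left(-2,2 + 3 \right)} \right)} x = - \left(-2\right) \left(2 + 3\right) \left(-3\right) = - \left(-2\right) 5 \left(-3\right) = \left(-1\right) \left(-10\right) \left(-3\right) = 10 \left(-3\right) = -30$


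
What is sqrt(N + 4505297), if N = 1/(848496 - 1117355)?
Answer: 27*sqrt(446729935482462)/268859 ≈ 2122.6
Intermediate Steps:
N = -1/268859 (N = 1/(-268859) = -1/268859 ≈ -3.7194e-6)
sqrt(N + 4505297) = sqrt(-1/268859 + 4505297) = sqrt(1211289646122/268859) = 27*sqrt(446729935482462)/268859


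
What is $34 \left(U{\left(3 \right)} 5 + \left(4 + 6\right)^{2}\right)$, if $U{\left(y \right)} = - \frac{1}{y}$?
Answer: $\frac{10030}{3} \approx 3343.3$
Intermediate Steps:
$34 \left(U{\left(3 \right)} 5 + \left(4 + 6\right)^{2}\right) = 34 \left(- \frac{1}{3} \cdot 5 + \left(4 + 6\right)^{2}\right) = 34 \left(\left(-1\right) \frac{1}{3} \cdot 5 + 10^{2}\right) = 34 \left(\left(- \frac{1}{3}\right) 5 + 100\right) = 34 \left(- \frac{5}{3} + 100\right) = 34 \cdot \frac{295}{3} = \frac{10030}{3}$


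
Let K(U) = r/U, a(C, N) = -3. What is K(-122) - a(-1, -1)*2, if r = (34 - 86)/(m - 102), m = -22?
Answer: 22679/3782 ≈ 5.9966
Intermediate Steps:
r = 13/31 (r = (34 - 86)/(-22 - 102) = -52/(-124) = -52*(-1/124) = 13/31 ≈ 0.41935)
K(U) = 13/(31*U)
K(-122) - a(-1, -1)*2 = (13/31)/(-122) - (-3)*2 = (13/31)*(-1/122) - 1*(-6) = -13/3782 + 6 = 22679/3782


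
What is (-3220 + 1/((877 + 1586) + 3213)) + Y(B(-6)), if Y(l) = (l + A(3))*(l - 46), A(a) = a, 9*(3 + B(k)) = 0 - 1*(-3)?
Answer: -55106389/17028 ≈ -3236.2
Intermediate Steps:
B(k) = -8/3 (B(k) = -3 + (0 - 1*(-3))/9 = -3 + (0 + 3)/9 = -3 + (1/9)*3 = -3 + 1/3 = -8/3)
Y(l) = (-46 + l)*(3 + l) (Y(l) = (l + 3)*(l - 46) = (3 + l)*(-46 + l) = (-46 + l)*(3 + l))
(-3220 + 1/((877 + 1586) + 3213)) + Y(B(-6)) = (-3220 + 1/((877 + 1586) + 3213)) + (-138 + (-8/3)**2 - 43*(-8/3)) = (-3220 + 1/(2463 + 3213)) + (-138 + 64/9 + 344/3) = (-3220 + 1/5676) - 146/9 = -18276719/5676 - 146/9 = -55106389/17028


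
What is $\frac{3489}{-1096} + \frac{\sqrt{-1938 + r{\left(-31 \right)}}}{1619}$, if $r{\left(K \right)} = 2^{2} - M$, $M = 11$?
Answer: $- \frac{3489}{1096} + \frac{i \sqrt{1945}}{1619} \approx -3.1834 + 0.02724 i$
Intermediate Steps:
$r{\left(K \right)} = -7$ ($r{\left(K \right)} = 2^{2} - 11 = 4 - 11 = -7$)
$\frac{3489}{-1096} + \frac{\sqrt{-1938 + r{\left(-31 \right)}}}{1619} = \frac{3489}{-1096} + \frac{\sqrt{-1938 - 7}}{1619} = 3489 \left(- \frac{1}{1096}\right) + \sqrt{-1945} \cdot \frac{1}{1619} = - \frac{3489}{1096} + i \sqrt{1945} \cdot \frac{1}{1619} = - \frac{3489}{1096} + \frac{i \sqrt{1945}}{1619}$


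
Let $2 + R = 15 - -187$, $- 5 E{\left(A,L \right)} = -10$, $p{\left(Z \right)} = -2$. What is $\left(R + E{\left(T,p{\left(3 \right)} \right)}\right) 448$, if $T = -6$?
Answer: $90496$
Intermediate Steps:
$E{\left(A,L \right)} = 2$ ($E{\left(A,L \right)} = \left(- \frac{1}{5}\right) \left(-10\right) = 2$)
$R = 200$ ($R = -2 + \left(15 - -187\right) = -2 + \left(15 + 187\right) = -2 + 202 = 200$)
$\left(R + E{\left(T,p{\left(3 \right)} \right)}\right) 448 = \left(200 + 2\right) 448 = 202 \cdot 448 = 90496$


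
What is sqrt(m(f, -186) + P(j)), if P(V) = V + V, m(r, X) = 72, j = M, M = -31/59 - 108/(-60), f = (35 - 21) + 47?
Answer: 2*sqrt(1621910)/295 ≈ 8.6342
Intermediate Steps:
f = 61 (f = 14 + 47 = 61)
M = 376/295 (M = -31*1/59 - 108*(-1/60) = -31/59 + 9/5 = 376/295 ≈ 1.2746)
j = 376/295 ≈ 1.2746
P(V) = 2*V
sqrt(m(f, -186) + P(j)) = sqrt(72 + 2*(376/295)) = sqrt(72 + 752/295) = sqrt(21992/295) = 2*sqrt(1621910)/295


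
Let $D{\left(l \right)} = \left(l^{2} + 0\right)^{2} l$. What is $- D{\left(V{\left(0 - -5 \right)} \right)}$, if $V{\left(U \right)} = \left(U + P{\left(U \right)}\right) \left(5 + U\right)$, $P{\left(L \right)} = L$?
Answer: $-10000000000$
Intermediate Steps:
$V{\left(U \right)} = 2 U \left(5 + U\right)$ ($V{\left(U \right)} = \left(U + U\right) \left(5 + U\right) = 2 U \left(5 + U\right)$)
$D{\left(l \right)} = l^{5}$ ($D{\left(l \right)} = \left(l^{2}\right)^{2} l = l^{4} l = l^{5}$)
$- D{\left(V{\left(0 - -5 \right)} \right)} = - \left(2 \left(0 - -5\right) \left(5 + \left(0 - -5\right)\right)\right)^{5} = - \left(2 \left(0 + 5\right) \left(5 + \left(0 + 5\right)\right)\right)^{5} = - \left(2 \cdot 5 \left(5 + 5\right)\right)^{5} = - \left(2 \cdot 5 \cdot 10\right)^{5} = - 100^{5} = \left(-1\right) 10000000000 = -10000000000$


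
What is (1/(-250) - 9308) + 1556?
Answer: -1938001/250 ≈ -7752.0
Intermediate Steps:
(1/(-250) - 9308) + 1556 = (-1/250 - 9308) + 1556 = -2327001/250 + 1556 = -1938001/250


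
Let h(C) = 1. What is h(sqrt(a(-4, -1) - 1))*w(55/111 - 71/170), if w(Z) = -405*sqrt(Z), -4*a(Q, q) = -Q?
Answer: -27*sqrt(27720030)/1258 ≈ -113.00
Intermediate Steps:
a(Q, q) = Q/4 (a(Q, q) = -(-1)*Q/4 = Q/4)
h(sqrt(a(-4, -1) - 1))*w(55/111 - 71/170) = 1*(-405*sqrt(55/111 - 71/170)) = 1*(-27*sqrt(27720030)/1258) = -27*sqrt(27720030)/1258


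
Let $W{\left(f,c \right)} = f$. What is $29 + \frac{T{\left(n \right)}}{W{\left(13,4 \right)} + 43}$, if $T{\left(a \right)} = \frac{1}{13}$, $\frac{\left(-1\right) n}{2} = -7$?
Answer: $\frac{21113}{728} \approx 29.001$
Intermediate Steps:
$n = 14$ ($n = \left(-2\right) \left(-7\right) = 14$)
$T{\left(a \right)} = \frac{1}{13}$
$29 + \frac{T{\left(n \right)}}{W{\left(13,4 \right)} + 43} = 29 + \frac{1}{13 + 43} \cdot \frac{1}{13} = 29 + \frac{1}{56} \cdot \frac{1}{13} = 29 + \frac{1}{728} = \frac{21113}{728}$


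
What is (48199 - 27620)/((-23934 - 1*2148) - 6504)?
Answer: -20579/32586 ≈ -0.63153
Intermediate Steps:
(48199 - 27620)/((-23934 - 1*2148) - 6504) = 20579/((-23934 - 2148) - 6504) = 20579/(-26082 - 6504) = 20579/(-32586) = 20579*(-1/32586) = -20579/32586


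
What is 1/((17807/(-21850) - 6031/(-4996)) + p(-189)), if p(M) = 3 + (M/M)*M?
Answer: -54581300/10130715011 ≈ -0.0053877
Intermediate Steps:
p(M) = 3 + M (p(M) = 3 + 1*M = 3 + M)
1/((17807/(-21850) - 6031/(-4996)) + p(-189)) = 1/((17807/(-21850) - 6031/(-4996)) + (3 - 189)) = 1/((17807*(-1/21850) - 6031*(-1/4996)) - 186) = 1/((-17807/21850 + 6031/4996) - 186) = 1/(21406789/54581300 - 186) = 1/(-10130715011/54581300) = -54581300/10130715011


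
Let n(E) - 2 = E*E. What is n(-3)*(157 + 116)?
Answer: 3003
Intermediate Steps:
n(E) = 2 + E**2 (n(E) = 2 + E*E = 2 + E**2)
n(-3)*(157 + 116) = (2 + (-3)**2)*(157 + 116) = (2 + 9)*273 = 11*273 = 3003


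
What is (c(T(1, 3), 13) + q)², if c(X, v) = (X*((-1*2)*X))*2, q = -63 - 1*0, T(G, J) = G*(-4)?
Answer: 16129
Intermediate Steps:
T(G, J) = -4*G
q = -63 (q = -63 + 0 = -63)
c(X, v) = -4*X² (c(X, v) = (X*(-2*X))*2 = -2*X²*2 = -4*X²)
(c(T(1, 3), 13) + q)² = (-4*(-4*1)² - 63)² = (-4*(-4)² - 63)² = (-4*16 - 63)² = (-64 - 63)² = (-127)² = 16129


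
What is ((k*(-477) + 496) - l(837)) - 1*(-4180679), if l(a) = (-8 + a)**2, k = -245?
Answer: 3610799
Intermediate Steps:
((k*(-477) + 496) - l(837)) - 1*(-4180679) = ((-245*(-477) + 496) - (-8 + 837)**2) - 1*(-4180679) = ((116865 + 496) - 1*829**2) + 4180679 = (117361 - 1*687241) + 4180679 = (117361 - 687241) + 4180679 = -569880 + 4180679 = 3610799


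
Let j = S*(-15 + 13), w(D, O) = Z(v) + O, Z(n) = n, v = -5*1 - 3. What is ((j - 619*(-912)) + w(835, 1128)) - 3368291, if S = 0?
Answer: -2802643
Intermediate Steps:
v = -8 (v = -5 - 3 = -8)
w(D, O) = -8 + O
j = 0 (j = 0*(-15 + 13) = 0*(-2) = 0)
((j - 619*(-912)) + w(835, 1128)) - 3368291 = ((0 - 619*(-912)) + (-8 + 1128)) - 3368291 = ((0 + 564528) + 1120) - 3368291 = (564528 + 1120) - 3368291 = 565648 - 3368291 = -2802643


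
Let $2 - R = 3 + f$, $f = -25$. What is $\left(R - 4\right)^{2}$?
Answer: $400$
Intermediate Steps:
$R = 24$ ($R = 2 - \left(3 - 25\right) = 2 - -22 = 2 + 22 = 24$)
$\left(R - 4\right)^{2} = \left(24 - 4\right)^{2} = 20^{2} = 400$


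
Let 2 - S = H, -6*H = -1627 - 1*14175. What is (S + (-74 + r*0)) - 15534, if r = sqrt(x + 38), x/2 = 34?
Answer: -54719/3 ≈ -18240.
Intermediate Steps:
x = 68 (x = 2*34 = 68)
r = sqrt(106) (r = sqrt(68 + 38) = sqrt(106) ≈ 10.296)
H = 7901/3 (H = -(-1627 - 1*14175)/6 = -(-1627 - 14175)/6 = -1/6*(-15802) = 7901/3 ≈ 2633.7)
S = -7895/3 (S = 2 - 1*7901/3 = 2 - 7901/3 = -7895/3 ≈ -2631.7)
(S + (-74 + r*0)) - 15534 = (-7895/3 + (-74 + sqrt(106)*0)) - 15534 = (-7895/3 + (-74 + 0)) - 15534 = (-7895/3 - 74) - 15534 = -8117/3 - 15534 = -54719/3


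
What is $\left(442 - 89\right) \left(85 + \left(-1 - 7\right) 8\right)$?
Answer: $7413$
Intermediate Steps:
$\left(442 - 89\right) \left(85 + \left(-1 - 7\right) 8\right) = 353 \left(85 - 64\right) = 353 \cdot 21 = 7413$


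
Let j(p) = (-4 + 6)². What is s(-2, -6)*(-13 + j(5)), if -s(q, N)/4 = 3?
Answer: 108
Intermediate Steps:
s(q, N) = -12 (s(q, N) = -4*3 = -12)
j(p) = 4 (j(p) = 2² = 4)
s(-2, -6)*(-13 + j(5)) = -12*(-13 + 4) = -12*(-9) = 108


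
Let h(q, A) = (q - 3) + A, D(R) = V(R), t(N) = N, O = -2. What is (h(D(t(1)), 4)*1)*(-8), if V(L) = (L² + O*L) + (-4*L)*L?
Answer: 32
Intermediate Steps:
V(L) = -3*L² - 2*L (V(L) = (L² - 2*L) + (-4*L)*L = (L² - 2*L) - 4*L² = -3*L² - 2*L)
D(R) = -R*(2 + 3*R)
h(q, A) = -3 + A + q (h(q, A) = (-3 + q) + A = -3 + A + q)
(h(D(t(1)), 4)*1)*(-8) = ((-3 + 4 - 1*1*(2 + 3*1))*1)*(-8) = ((-3 + 4 - 1*1*(2 + 3))*1)*(-8) = ((-3 + 4 - 1*1*5)*1)*(-8) = ((-3 + 4 - 5)*1)*(-8) = -4*1*(-8) = -4*(-8) = 32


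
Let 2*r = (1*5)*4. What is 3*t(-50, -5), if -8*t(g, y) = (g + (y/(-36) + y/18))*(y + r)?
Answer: 9025/96 ≈ 94.010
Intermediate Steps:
r = 10 (r = ((1*5)*4)/2 = (5*4)/2 = (½)*20 = 10)
t(g, y) = -(10 + y)*(g + y/36)/8 (t(g, y) = -(g + (y/(-36) + y/18))*(y + 10)/8 = -(g + (y*(-1/36) + y*(1/18)))*(10 + y)/8 = -(g + (-y/36 + y/18))*(10 + y)/8 = -(g + y/36)*(10 + y)/8 = -(10 + y)*(g + y/36)/8)
3*t(-50, -5) = 3*(-5/4*(-50) - 5/144*(-5) - 1/288*(-5)² - ⅛*(-50)*(-5)) = 3*(125/2 + 25/144 - 1/288*25 - 125/4) = 3*(125/2 + 25/144 - 25/288 - 125/4) = 3*(9025/288) = 9025/96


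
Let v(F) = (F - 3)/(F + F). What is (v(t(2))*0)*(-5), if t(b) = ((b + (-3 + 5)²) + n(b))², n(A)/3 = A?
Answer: 0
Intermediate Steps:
n(A) = 3*A
t(b) = (4 + 4*b)² (t(b) = ((b + (-3 + 5)²) + 3*b)² = ((b + 2²) + 3*b)² = ((b + 4) + 3*b)² = ((4 + b) + 3*b)² = (4 + 4*b)²)
v(F) = (-3 + F)/(2*F) (v(F) = (-3 + F)/((2*F)) = (-3 + F)*(1/(2*F)) = (-3 + F)/(2*F))
(v(t(2))*0)*(-5) = (((-3 + 16*(1 + 2)²)/(2*((16*(1 + 2)²))))*0)*(-5) = (((-3 + 16*3²)/(2*((16*3²))))*0)*(-5) = (((-3 + 16*9)/(2*((16*9))))*0)*(-5) = (((½)*(-3 + 144)/144)*0)*(-5) = (((½)*(1/144)*141)*0)*(-5) = ((47/96)*0)*(-5) = 0*(-5) = 0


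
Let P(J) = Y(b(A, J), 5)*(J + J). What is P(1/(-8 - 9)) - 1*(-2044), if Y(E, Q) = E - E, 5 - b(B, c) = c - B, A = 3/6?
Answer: 2044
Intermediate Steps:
A = ½ (A = 3*(⅙) = ½ ≈ 0.50000)
b(B, c) = 5 + B - c (b(B, c) = 5 - (c - B) = 5 + (B - c) = 5 + B - c)
Y(E, Q) = 0
P(J) = 0 (P(J) = 0*(J + J) = 0*(2*J) = 0)
P(1/(-8 - 9)) - 1*(-2044) = 0 - 1*(-2044) = 0 + 2044 = 2044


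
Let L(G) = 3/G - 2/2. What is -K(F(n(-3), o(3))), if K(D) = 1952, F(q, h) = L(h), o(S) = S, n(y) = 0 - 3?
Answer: -1952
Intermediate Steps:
n(y) = -3
L(G) = -1 + 3/G (L(G) = 3/G - 2*½ = 3/G - 1 = -1 + 3/G)
F(q, h) = (3 - h)/h
-K(F(n(-3), o(3))) = -1*1952 = -1952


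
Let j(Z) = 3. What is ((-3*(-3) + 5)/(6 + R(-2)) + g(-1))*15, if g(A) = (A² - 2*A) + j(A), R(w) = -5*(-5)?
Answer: 3000/31 ≈ 96.774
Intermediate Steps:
R(w) = 25
g(A) = 3 + A² - 2*A (g(A) = (A² - 2*A) + 3 = 3 + A² - 2*A)
((-3*(-3) + 5)/(6 + R(-2)) + g(-1))*15 = ((-3*(-3) + 5)/(6 + 25) + (3 + (-1)² - 2*(-1)))*15 = ((9 + 5)/31 + (3 + 1 + 2))*15 = (14*(1/31) + 6)*15 = (14/31 + 6)*15 = (200/31)*15 = 3000/31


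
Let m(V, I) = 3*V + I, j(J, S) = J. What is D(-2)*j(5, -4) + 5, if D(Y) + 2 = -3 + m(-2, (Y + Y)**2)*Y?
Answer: -120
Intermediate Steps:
m(V, I) = I + 3*V
D(Y) = -5 + Y*(-6 + 4*Y**2) (D(Y) = -2 + (-3 + ((Y + Y)**2 + 3*(-2))*Y) = -2 + (-3 + ((2*Y)**2 - 6)*Y) = -2 + (-3 + (4*Y**2 - 6)*Y) = -2 + (-3 + (-6 + 4*Y**2)*Y) = -2 + (-3 + Y*(-6 + 4*Y**2)) = -5 + Y*(-6 + 4*Y**2))
D(-2)*j(5, -4) + 5 = (-5 - 6*(-2) + 4*(-2)**3)*5 + 5 = (-5 + 12 + 4*(-8))*5 + 5 = (-5 + 12 - 32)*5 + 5 = -25*5 + 5 = -125 + 5 = -120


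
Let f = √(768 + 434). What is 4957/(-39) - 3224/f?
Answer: -4957/39 - 1612*√1202/601 ≈ -220.09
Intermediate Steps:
f = √1202 ≈ 34.670
4957/(-39) - 3224/f = 4957/(-39) - 3224*√1202/1202 = 4957*(-1/39) - 1612*√1202/601 = -4957/39 - 1612*√1202/601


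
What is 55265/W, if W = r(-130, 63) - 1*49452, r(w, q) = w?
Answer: -55265/49582 ≈ -1.1146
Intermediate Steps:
W = -49582 (W = -130 - 1*49452 = -130 - 49452 = -49582)
55265/W = 55265/(-49582) = 55265*(-1/49582) = -55265/49582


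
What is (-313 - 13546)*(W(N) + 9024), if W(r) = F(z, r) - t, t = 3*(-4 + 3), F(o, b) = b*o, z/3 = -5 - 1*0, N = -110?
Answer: -147972543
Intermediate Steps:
z = -15 (z = 3*(-5 - 1*0) = 3*(-5 + 0) = 3*(-5) = -15)
t = -3 (t = 3*(-1) = -3)
W(r) = 3 - 15*r (W(r) = r*(-15) - 1*(-3) = -15*r + 3 = 3 - 15*r)
(-313 - 13546)*(W(N) + 9024) = (-313 - 13546)*((3 - 15*(-110)) + 9024) = -13859*((3 + 1650) + 9024) = -13859*(1653 + 9024) = -13859*10677 = -147972543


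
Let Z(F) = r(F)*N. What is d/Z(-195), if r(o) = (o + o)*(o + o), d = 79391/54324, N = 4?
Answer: 6107/2542363200 ≈ 2.4021e-6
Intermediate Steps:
d = 79391/54324 (d = 79391*(1/54324) = 79391/54324 ≈ 1.4614)
r(o) = 4*o² (r(o) = (2*o)*(2*o) = 4*o²)
Z(F) = 16*F² (Z(F) = (4*F²)*4 = 16*F²)
d/Z(-195) = 79391/(54324*((16*(-195)²))) = 79391/(54324*((16*38025))) = (79391/54324)/608400 = (79391/54324)*(1/608400) = 6107/2542363200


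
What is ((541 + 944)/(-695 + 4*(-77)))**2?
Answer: 2205225/1006009 ≈ 2.1921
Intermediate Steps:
((541 + 944)/(-695 + 4*(-77)))**2 = (1485/(-695 - 308))**2 = (1485/(-1003))**2 = (1485*(-1/1003))**2 = (-1485/1003)**2 = 2205225/1006009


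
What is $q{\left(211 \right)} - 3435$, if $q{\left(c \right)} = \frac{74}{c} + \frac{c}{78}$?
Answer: $- \frac{56482937}{16458} \approx -3431.9$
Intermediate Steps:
$q{\left(c \right)} = \frac{74}{c} + \frac{c}{78}$ ($q{\left(c \right)} = \frac{74}{c} + c \frac{1}{78} = \frac{74}{c} + \frac{c}{78}$)
$q{\left(211 \right)} - 3435 = \left(\frac{74}{211} + \frac{1}{78} \cdot 211\right) - 3435 = \left(74 \cdot \frac{1}{211} + \frac{211}{78}\right) - 3435 = \left(\frac{74}{211} + \frac{211}{78}\right) - 3435 = \frac{50293}{16458} - 3435 = - \frac{56482937}{16458}$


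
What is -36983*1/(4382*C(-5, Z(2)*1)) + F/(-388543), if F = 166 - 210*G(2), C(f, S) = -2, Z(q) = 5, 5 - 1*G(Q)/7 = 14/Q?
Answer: 14342264785/3405190852 ≈ 4.2119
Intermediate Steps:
G(Q) = 35 - 98/Q
F = 3106 (F = 166 - 210*(35 - 98/2) = 166 - 210*(35 - 98*½) = 166 - 210*(35 - 49) = 166 - 210*(-14) = 166 + 2940 = 3106)
-36983*1/(4382*C(-5, Z(2)*1)) + F/(-388543) = -36983/(4382*(-2)) + 3106/(-388543) = -36983/(-8764) + 3106*(-1/388543) = -36983*(-1/8764) - 3106/388543 = 36983/8764 - 3106/388543 = 14342264785/3405190852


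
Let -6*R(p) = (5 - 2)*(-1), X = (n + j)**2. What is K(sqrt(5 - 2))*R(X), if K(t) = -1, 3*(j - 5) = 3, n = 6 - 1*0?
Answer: -1/2 ≈ -0.50000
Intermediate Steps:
n = 6 (n = 6 + 0 = 6)
j = 6 (j = 5 + (1/3)*3 = 5 + 1 = 6)
X = 144 (X = (6 + 6)**2 = 12**2 = 144)
R(p) = 1/2 (R(p) = -(5 - 2)*(-1)/6 = -(-1)/2 = -1/6*(-3) = 1/2)
K(sqrt(5 - 2))*R(X) = -1*1/2 = -1/2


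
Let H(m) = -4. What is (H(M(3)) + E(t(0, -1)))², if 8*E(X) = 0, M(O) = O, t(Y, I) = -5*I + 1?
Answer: 16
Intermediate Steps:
t(Y, I) = 1 - 5*I
E(X) = 0 (E(X) = (⅛)*0 = 0)
(H(M(3)) + E(t(0, -1)))² = (-4 + 0)² = (-4)² = 16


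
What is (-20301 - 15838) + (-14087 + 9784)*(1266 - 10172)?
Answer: 38286379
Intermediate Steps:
(-20301 - 15838) + (-14087 + 9784)*(1266 - 10172) = -36139 - 4303*(-8906) = -36139 + 38322518 = 38286379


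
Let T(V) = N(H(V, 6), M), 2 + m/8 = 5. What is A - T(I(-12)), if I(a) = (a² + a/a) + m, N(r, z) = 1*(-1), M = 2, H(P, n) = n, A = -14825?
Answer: -14824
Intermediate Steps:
m = 24 (m = -16 + 8*5 = -16 + 40 = 24)
N(r, z) = -1
I(a) = 25 + a² (I(a) = (a² + a/a) + 24 = (a² + 1) + 24 = (1 + a²) + 24 = 25 + a²)
T(V) = -1
A - T(I(-12)) = -14825 - 1*(-1) = -14825 + 1 = -14824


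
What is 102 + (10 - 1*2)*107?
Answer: 958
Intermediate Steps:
102 + (10 - 1*2)*107 = 102 + (10 - 2)*107 = 102 + 8*107 = 102 + 856 = 958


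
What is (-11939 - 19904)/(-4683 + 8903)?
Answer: -31843/4220 ≈ -7.5457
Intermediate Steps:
(-11939 - 19904)/(-4683 + 8903) = -31843/4220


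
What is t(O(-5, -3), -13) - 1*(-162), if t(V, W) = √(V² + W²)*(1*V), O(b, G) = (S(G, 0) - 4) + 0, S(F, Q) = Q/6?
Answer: 162 - 4*√185 ≈ 107.59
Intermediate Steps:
S(F, Q) = Q/6 (S(F, Q) = Q*(⅙) = Q/6)
O(b, G) = -4 (O(b, G) = ((⅙)*0 - 4) + 0 = (0 - 4) + 0 = -4 + 0 = -4)
t(V, W) = V*√(V² + W²) (t(V, W) = √(V² + W²)*V = V*√(V² + W²))
t(O(-5, -3), -13) - 1*(-162) = -4*√((-4)² + (-13)²) - 1*(-162) = -4*√(16 + 169) + 162 = -4*√185 + 162 = 162 - 4*√185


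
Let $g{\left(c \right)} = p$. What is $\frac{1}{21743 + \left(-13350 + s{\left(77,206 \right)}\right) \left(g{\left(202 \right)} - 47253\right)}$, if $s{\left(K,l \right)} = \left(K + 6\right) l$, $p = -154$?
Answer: $- \frac{1}{177659693} \approx -5.6287 \cdot 10^{-9}$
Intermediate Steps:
$g{\left(c \right)} = -154$
$s{\left(K,l \right)} = l \left(6 + K\right)$ ($s{\left(K,l \right)} = \left(6 + K\right) l = l \left(6 + K\right)$)
$\frac{1}{21743 + \left(-13350 + s{\left(77,206 \right)}\right) \left(g{\left(202 \right)} - 47253\right)} = \frac{1}{21743 + \left(-13350 + 206 \left(6 + 77\right)\right) \left(-154 - 47253\right)} = \frac{1}{21743 + \left(-13350 + 206 \cdot 83\right) \left(-47407\right)} = \frac{1}{21743 + \left(-13350 + 17098\right) \left(-47407\right)} = \frac{1}{21743 + 3748 \left(-47407\right)} = \frac{1}{21743 - 177681436} = \frac{1}{-177659693} = - \frac{1}{177659693}$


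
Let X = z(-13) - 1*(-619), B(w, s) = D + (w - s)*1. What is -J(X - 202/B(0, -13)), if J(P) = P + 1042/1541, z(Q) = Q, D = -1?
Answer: -5453687/9246 ≈ -589.84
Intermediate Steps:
B(w, s) = -1 + w - s (B(w, s) = -1 + (w - s)*1 = -1 + (w - s) = -1 + w - s)
X = 606 (X = -13 - 1*(-619) = -13 + 619 = 606)
J(P) = 1042/1541 + P (J(P) = P + 1042*(1/1541) = P + 1042/1541 = 1042/1541 + P)
-J(X - 202/B(0, -13)) = -(1042/1541 + (606 - 202/(-1 + 0 - 1*(-13)))) = -(1042/1541 + (606 - 202/(-1 + 0 + 13))) = -(1042/1541 + (606 - 202/12)) = -(1042/1541 + (606 - 202*1/12)) = -(1042/1541 + (606 - 101/6)) = -(1042/1541 + 3535/6) = -1*5453687/9246 = -5453687/9246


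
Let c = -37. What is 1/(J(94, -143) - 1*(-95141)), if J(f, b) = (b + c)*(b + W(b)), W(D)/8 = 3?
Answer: 1/116561 ≈ 8.5792e-6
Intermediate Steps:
W(D) = 24 (W(D) = 8*3 = 24)
J(f, b) = (-37 + b)*(24 + b) (J(f, b) = (b - 37)*(b + 24) = (-37 + b)*(24 + b))
1/(J(94, -143) - 1*(-95141)) = 1/((-888 + (-143)² - 13*(-143)) - 1*(-95141)) = 1/((-888 + 20449 + 1859) + 95141) = 1/(21420 + 95141) = 1/116561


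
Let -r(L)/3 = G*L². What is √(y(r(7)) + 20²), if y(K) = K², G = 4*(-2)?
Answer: 4*√86461 ≈ 1176.2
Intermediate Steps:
G = -8
r(L) = 24*L² (r(L) = -(-24)*L² = 24*L²)
√(y(r(7)) + 20²) = √((24*7²)² + 20²) = √((24*49)² + 400) = √(1176² + 400) = √(1382976 + 400) = √1383376 = 4*√86461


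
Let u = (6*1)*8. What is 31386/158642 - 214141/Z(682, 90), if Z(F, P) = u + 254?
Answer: -16981138975/23954942 ≈ -708.88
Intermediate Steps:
u = 48 (u = 6*8 = 48)
Z(F, P) = 302 (Z(F, P) = 48 + 254 = 302)
31386/158642 - 214141/Z(682, 90) = 31386/158642 - 214141/302 = 31386*(1/158642) - 214141*1/302 = 15693/79321 - 214141/302 = -16981138975/23954942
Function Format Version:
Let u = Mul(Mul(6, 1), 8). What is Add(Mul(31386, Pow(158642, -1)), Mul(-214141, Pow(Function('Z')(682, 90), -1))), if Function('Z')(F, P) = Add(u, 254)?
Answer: Rational(-16981138975, 23954942) ≈ -708.88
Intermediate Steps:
u = 48 (u = Mul(6, 8) = 48)
Function('Z')(F, P) = 302 (Function('Z')(F, P) = Add(48, 254) = 302)
Add(Mul(31386, Pow(158642, -1)), Mul(-214141, Pow(Function('Z')(682, 90), -1))) = Add(Mul(31386, Pow(158642, -1)), Mul(-214141, Pow(302, -1))) = Add(Mul(31386, Rational(1, 158642)), Mul(-214141, Rational(1, 302))) = Add(Rational(15693, 79321), Rational(-214141, 302)) = Rational(-16981138975, 23954942)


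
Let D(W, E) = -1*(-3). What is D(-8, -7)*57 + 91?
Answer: 262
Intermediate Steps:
D(W, E) = 3
D(-8, -7)*57 + 91 = 3*57 + 91 = 171 + 91 = 262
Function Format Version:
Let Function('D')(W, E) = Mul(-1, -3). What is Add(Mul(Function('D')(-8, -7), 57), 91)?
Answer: 262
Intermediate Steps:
Function('D')(W, E) = 3
Add(Mul(Function('D')(-8, -7), 57), 91) = Add(Mul(3, 57), 91) = Add(171, 91) = 262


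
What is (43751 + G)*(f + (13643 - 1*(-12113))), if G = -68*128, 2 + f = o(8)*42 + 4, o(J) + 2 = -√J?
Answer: 899796678 - 2943948*√2 ≈ 8.9563e+8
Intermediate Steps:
o(J) = -2 - √J
f = -82 - 84*√2 (f = -2 + ((-2 - √8)*42 + 4) = -2 + ((-2 - 2*√2)*42 + 4) = -2 + ((-84 - 84*√2) + 4) = -2 + (-80 - 84*√2) = -82 - 84*√2 ≈ -200.79)
G = -8704
(43751 + G)*(f + (13643 - 1*(-12113))) = (43751 - 8704)*((-82 - 84*√2) + (13643 - 1*(-12113))) = 35047*((-82 - 84*√2) + (13643 + 12113)) = 35047*((-82 - 84*√2) + 25756) = 35047*(25674 - 84*√2) = 899796678 - 2943948*√2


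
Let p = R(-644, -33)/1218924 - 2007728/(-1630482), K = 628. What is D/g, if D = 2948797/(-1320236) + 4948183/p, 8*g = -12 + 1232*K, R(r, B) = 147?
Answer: 14720451613262258572441/354307748487766118554 ≈ 41.547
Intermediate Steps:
p = 2774951843/2253326124 (p = 147/1218924 - 2007728/(-1630482) = 147*(1/1218924) - 2007728*(-1/1630482) = 1/8292 + 1003864/815241 = 2774951843/2253326124 ≈ 1.2315)
g = 193421/2 (g = (-12 + 1232*628)/8 = (-12 + 773696)/8 = (⅛)*773684 = 193421/2 ≈ 96711.)
D = 14720451613262258572441/3663591321394948 (D = 2948797/(-1320236) + 4948183/(2774951843/2253326124) = 2948797*(-1/1320236) + 4948183*(2253326124/2774951843) = -2948797/1320236 + 11149870020232692/2774951843 = 14720451613262258572441/3663591321394948 ≈ 4.0180e+6)
D/g = 14720451613262258572441/(3663591321394948*(193421/2)) = (14720451613262258572441/3663591321394948)*(2/193421) = 14720451613262258572441/354307748487766118554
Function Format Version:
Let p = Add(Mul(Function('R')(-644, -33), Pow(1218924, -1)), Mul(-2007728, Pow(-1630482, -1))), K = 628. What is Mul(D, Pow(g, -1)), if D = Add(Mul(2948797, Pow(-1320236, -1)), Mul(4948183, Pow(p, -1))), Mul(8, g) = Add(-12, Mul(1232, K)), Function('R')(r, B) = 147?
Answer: Rational(14720451613262258572441, 354307748487766118554) ≈ 41.547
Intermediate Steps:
p = Rational(2774951843, 2253326124) (p = Add(Mul(147, Pow(1218924, -1)), Mul(-2007728, Pow(-1630482, -1))) = Add(Mul(147, Rational(1, 1218924)), Mul(-2007728, Rational(-1, 1630482))) = Add(Rational(1, 8292), Rational(1003864, 815241)) = Rational(2774951843, 2253326124) ≈ 1.2315)
g = Rational(193421, 2) (g = Mul(Rational(1, 8), Add(-12, Mul(1232, 628))) = Mul(Rational(1, 8), Add(-12, 773696)) = Mul(Rational(1, 8), 773684) = Rational(193421, 2) ≈ 96711.)
D = Rational(14720451613262258572441, 3663591321394948) (D = Add(Mul(2948797, Pow(-1320236, -1)), Mul(4948183, Pow(Rational(2774951843, 2253326124), -1))) = Add(Mul(2948797, Rational(-1, 1320236)), Mul(4948183, Rational(2253326124, 2774951843))) = Add(Rational(-2948797, 1320236), Rational(11149870020232692, 2774951843)) = Rational(14720451613262258572441, 3663591321394948) ≈ 4.0180e+6)
Mul(D, Pow(g, -1)) = Mul(Rational(14720451613262258572441, 3663591321394948), Pow(Rational(193421, 2), -1)) = Mul(Rational(14720451613262258572441, 3663591321394948), Rational(2, 193421)) = Rational(14720451613262258572441, 354307748487766118554)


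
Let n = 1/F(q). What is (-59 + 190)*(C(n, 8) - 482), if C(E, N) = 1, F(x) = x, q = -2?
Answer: -63011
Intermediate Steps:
n = -½ (n = 1/(-2) = -½ ≈ -0.50000)
(-59 + 190)*(C(n, 8) - 482) = (-59 + 190)*(1 - 482) = 131*(-481) = -63011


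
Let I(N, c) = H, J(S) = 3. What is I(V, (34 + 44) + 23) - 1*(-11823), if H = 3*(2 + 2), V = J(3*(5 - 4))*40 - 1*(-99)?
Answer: 11835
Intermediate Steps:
V = 219 (V = 3*40 - 1*(-99) = 120 + 99 = 219)
H = 12 (H = 3*4 = 12)
I(N, c) = 12
I(V, (34 + 44) + 23) - 1*(-11823) = 12 - 1*(-11823) = 12 + 11823 = 11835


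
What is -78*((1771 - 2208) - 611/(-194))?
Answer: 3282513/97 ≈ 33840.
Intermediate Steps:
-78*((1771 - 2208) - 611/(-194)) = -78*(-437 - 611*(-1/194)) = -78*(-437 + 611/194) = -78*(-84167/194) = 3282513/97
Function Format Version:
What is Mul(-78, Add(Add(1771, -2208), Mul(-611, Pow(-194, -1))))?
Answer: Rational(3282513, 97) ≈ 33840.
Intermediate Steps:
Mul(-78, Add(Add(1771, -2208), Mul(-611, Pow(-194, -1)))) = Mul(-78, Add(-437, Mul(-611, Rational(-1, 194)))) = Mul(-78, Add(-437, Rational(611, 194))) = Mul(-78, Rational(-84167, 194)) = Rational(3282513, 97)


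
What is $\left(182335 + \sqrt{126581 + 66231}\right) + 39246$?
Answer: $221581 + 2 \sqrt{48203} \approx 2.2202 \cdot 10^{5}$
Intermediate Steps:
$\left(182335 + \sqrt{126581 + 66231}\right) + 39246 = \left(182335 + \sqrt{192812}\right) + 39246 = \left(182335 + 2 \sqrt{48203}\right) + 39246 = 221581 + 2 \sqrt{48203}$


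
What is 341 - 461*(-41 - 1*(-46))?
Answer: -1964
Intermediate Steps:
341 - 461*(-41 - 1*(-46)) = 341 - 461*(-41 + 46) = 341 - 461*5 = 341 - 2305 = -1964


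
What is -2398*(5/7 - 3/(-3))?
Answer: -28776/7 ≈ -4110.9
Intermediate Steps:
-2398*(5/7 - 3/(-3)) = -2398*(5*(⅐) - 3*(-⅓)) = -2398*(5/7 + 1) = -2398*12/7 = -28776/7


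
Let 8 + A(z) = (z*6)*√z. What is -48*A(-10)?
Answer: 384 + 2880*I*√10 ≈ 384.0 + 9107.4*I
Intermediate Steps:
A(z) = -8 + 6*z^(3/2) (A(z) = -8 + (z*6)*√z = -8 + (6*z)*√z = -8 + 6*z^(3/2))
-48*A(-10) = -48*(-8 + 6*(-10)^(3/2)) = -48*(-8 + 6*(-10*I*√10)) = -48*(-8 - 60*I*√10) = 384 + 2880*I*√10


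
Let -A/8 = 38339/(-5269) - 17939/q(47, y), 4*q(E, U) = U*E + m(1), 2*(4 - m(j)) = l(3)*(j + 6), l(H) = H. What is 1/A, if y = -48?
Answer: -23842225/4661446024 ≈ -0.0051148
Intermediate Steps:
m(j) = -5 - 3*j/2 (m(j) = 4 - 3*(j + 6)/2 = 4 - 3*(6 + j)/2 = 4 - (18 + 3*j)/2 = 4 + (-9 - 3*j/2) = -5 - 3*j/2)
q(E, U) = -13/8 + E*U/4 (q(E, U) = (U*E + (-5 - 3/2*1))/4 = (E*U + (-5 - 3/2))/4 = (E*U - 13/2)/4 = (-13/2 + E*U)/4 = -13/8 + E*U/4)
A = -4661446024/23842225 (A = -8*(38339/(-5269) - 17939/(-13/8 + (¼)*47*(-48))) = -8*(38339*(-1/5269) - 17939/(-13/8 - 564)) = -8*(-38339/5269 - 17939/(-4525/8)) = -8*(-38339/5269 - 17939*(-8/4525)) = -8*(-38339/5269 + 143512/4525) = -8*582680753/23842225 = -4661446024/23842225 ≈ -195.51)
1/A = 1/(-4661446024/23842225) = -23842225/4661446024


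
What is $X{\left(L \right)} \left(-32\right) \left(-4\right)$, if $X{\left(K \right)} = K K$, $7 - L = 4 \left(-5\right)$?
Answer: $93312$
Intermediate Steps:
$L = 27$ ($L = 7 - 4 \left(-5\right) = 7 - -20 = 7 + 20 = 27$)
$X{\left(K \right)} = K^{2}$
$X{\left(L \right)} \left(-32\right) \left(-4\right) = 27^{2} \left(-32\right) \left(-4\right) = 729 \left(-32\right) \left(-4\right) = \left(-23328\right) \left(-4\right) = 93312$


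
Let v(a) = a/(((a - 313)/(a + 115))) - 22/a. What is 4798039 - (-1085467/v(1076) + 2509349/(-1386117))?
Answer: 4585886939898599694746/955654505314155 ≈ 4.7987e+6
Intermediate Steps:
v(a) = -22/a + a*(115 + a)/(-313 + a) (v(a) = a/(((-313 + a)/(115 + a))) - 22/a = a*((115 + a)/(-313 + a)) - 22/a = a*(115 + a)/(-313 + a) - 22/a = -22/a + a*(115 + a)/(-313 + a))
4798039 - (-1085467/v(1076) + 2509349/(-1386117)) = 4798039 - (-1085467*1076*(-313 + 1076)/(6886 + 1076**3 - 22*1076 + 115*1076**2) + 2509349/(-1386117)) = 4798039 - (-1085467*820988/(6886 + 1245766976 - 23672 + 115*1157776) + 2509349*(-1/1386117)) = 4798039 - (-1085467*820988/(6886 + 1245766976 - 23672 + 133144240) - 2509349/1386117) = 4798039 - (-1085467/((1/1076)*(1/763)*1378894430) - 2509349/1386117) = 4798039 - (-1085467/689447215/410494 - 2509349/1386117) = 4798039 - (-1085467*410494/689447215 - 2509349/1386117) = 4798039 - (-445577690698/689447215 - 2509349/1386117) = 4798039 - 1*(-619352875576752701/955654505314155) = 4798039 + 619352875576752701/955654505314155 = 4585886939898599694746/955654505314155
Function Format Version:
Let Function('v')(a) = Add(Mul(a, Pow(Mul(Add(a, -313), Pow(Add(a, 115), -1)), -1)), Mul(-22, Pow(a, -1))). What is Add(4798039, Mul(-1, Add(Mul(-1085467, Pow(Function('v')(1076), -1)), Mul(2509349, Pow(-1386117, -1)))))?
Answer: Rational(4585886939898599694746, 955654505314155) ≈ 4.7987e+6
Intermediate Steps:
Function('v')(a) = Add(Mul(-22, Pow(a, -1)), Mul(a, Pow(Add(-313, a), -1), Add(115, a))) (Function('v')(a) = Add(Mul(a, Pow(Mul(Add(-313, a), Pow(Add(115, a), -1)), -1)), Mul(-22, Pow(a, -1))) = Add(Mul(a, Pow(Mul(Pow(Add(115, a), -1), Add(-313, a)), -1)), Mul(-22, Pow(a, -1))) = Add(Mul(a, Mul(Pow(Add(-313, a), -1), Add(115, a))), Mul(-22, Pow(a, -1))) = Add(Mul(a, Pow(Add(-313, a), -1), Add(115, a)), Mul(-22, Pow(a, -1))) = Add(Mul(-22, Pow(a, -1)), Mul(a, Pow(Add(-313, a), -1), Add(115, a))))
Add(4798039, Mul(-1, Add(Mul(-1085467, Pow(Function('v')(1076), -1)), Mul(2509349, Pow(-1386117, -1))))) = Add(4798039, Mul(-1, Add(Mul(-1085467, Pow(Mul(Pow(1076, -1), Pow(Add(-313, 1076), -1), Add(6886, Pow(1076, 3), Mul(-22, 1076), Mul(115, Pow(1076, 2)))), -1)), Mul(2509349, Pow(-1386117, -1))))) = Add(4798039, Mul(-1, Add(Mul(-1085467, Pow(Mul(Rational(1, 1076), Pow(763, -1), Add(6886, 1245766976, -23672, Mul(115, 1157776))), -1)), Mul(2509349, Rational(-1, 1386117))))) = Add(4798039, Mul(-1, Add(Mul(-1085467, Pow(Mul(Rational(1, 1076), Rational(1, 763), Add(6886, 1245766976, -23672, 133144240)), -1)), Rational(-2509349, 1386117)))) = Add(4798039, Mul(-1, Add(Mul(-1085467, Pow(Mul(Rational(1, 1076), Rational(1, 763), 1378894430), -1)), Rational(-2509349, 1386117)))) = Add(4798039, Mul(-1, Add(Mul(-1085467, Pow(Rational(689447215, 410494), -1)), Rational(-2509349, 1386117)))) = Add(4798039, Mul(-1, Add(Mul(-1085467, Rational(410494, 689447215)), Rational(-2509349, 1386117)))) = Add(4798039, Mul(-1, Add(Rational(-445577690698, 689447215), Rational(-2509349, 1386117)))) = Add(4798039, Mul(-1, Rational(-619352875576752701, 955654505314155))) = Add(4798039, Rational(619352875576752701, 955654505314155)) = Rational(4585886939898599694746, 955654505314155)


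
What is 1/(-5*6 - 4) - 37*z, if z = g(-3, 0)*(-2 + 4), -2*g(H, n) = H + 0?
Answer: -3775/34 ≈ -111.03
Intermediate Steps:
g(H, n) = -H/2 (g(H, n) = -(H + 0)/2 = -H/2)
z = 3 (z = (-½*(-3))*(-2 + 4) = (3/2)*2 = 3)
1/(-5*6 - 4) - 37*z = 1/(-5*6 - 4) - 37*3 = 1/(-30 - 4) - 111 = 1/(-34) - 111 = -1/34 - 111 = -3775/34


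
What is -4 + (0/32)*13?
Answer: -4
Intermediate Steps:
-4 + (0/32)*13 = -4 + (0*(1/32))*13 = -4 + 0*13 = -4 + 0 = -4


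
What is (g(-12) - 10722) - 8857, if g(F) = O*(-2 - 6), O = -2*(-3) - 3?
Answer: -19603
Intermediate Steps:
O = 3 (O = 6 - 3 = 3)
g(F) = -24 (g(F) = 3*(-2 - 6) = 3*(-8) = -24)
(g(-12) - 10722) - 8857 = (-24 - 10722) - 8857 = -10746 - 8857 = -19603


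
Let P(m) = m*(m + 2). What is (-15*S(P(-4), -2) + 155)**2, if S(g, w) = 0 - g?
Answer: 75625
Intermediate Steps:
P(m) = m*(2 + m)
S(g, w) = -g
(-15*S(P(-4), -2) + 155)**2 = (-(-15)*(-4*(2 - 4)) + 155)**2 = (-(-15)*(-4*(-2)) + 155)**2 = (-(-15)*8 + 155)**2 = (-15*(-8) + 155)**2 = (120 + 155)**2 = 275**2 = 75625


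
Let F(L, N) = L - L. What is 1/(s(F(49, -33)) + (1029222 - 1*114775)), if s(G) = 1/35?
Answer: 35/32005646 ≈ 1.0936e-6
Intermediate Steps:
F(L, N) = 0
s(G) = 1/35
1/(s(F(49, -33)) + (1029222 - 1*114775)) = 1/(1/35 + (1029222 - 1*114775)) = 1/(1/35 + (1029222 - 114775)) = 1/(1/35 + 914447) = 1/(32005646/35) = 35/32005646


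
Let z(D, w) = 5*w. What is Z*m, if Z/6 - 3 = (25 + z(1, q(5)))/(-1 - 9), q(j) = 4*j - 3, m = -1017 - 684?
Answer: 81648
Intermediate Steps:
m = -1701
q(j) = -3 + 4*j
Z = -48 (Z = 18 + 6*((25 + 5*(-3 + 4*5))/(-1 - 9)) = 18 + 6*((25 + 5*(-3 + 20))/(-10)) = 18 + 6*((25 + 5*17)*(-⅒)) = 18 + 6*((25 + 85)*(-⅒)) = 18 + 6*(110*(-⅒)) = 18 + 6*(-11) = 18 - 66 = -48)
Z*m = -48*(-1701) = 81648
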